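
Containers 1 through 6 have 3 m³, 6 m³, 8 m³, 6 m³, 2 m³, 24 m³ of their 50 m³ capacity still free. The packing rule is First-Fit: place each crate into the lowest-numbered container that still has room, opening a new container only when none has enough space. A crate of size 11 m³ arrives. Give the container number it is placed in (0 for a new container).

Containers with room: container 6 (24 m³).
The first with room is container 6.

6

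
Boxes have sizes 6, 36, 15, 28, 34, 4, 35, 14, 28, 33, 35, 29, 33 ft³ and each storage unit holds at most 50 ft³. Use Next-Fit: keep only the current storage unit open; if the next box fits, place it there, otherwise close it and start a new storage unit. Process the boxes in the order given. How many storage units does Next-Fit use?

storage unit 1: place 6 ft³, 44 ft³ left
storage unit 1: place 36 ft³, 8 ft³ left
storage unit 2: place 15 ft³, 35 ft³ left
storage unit 2: place 28 ft³, 7 ft³ left
storage unit 3: place 34 ft³, 16 ft³ left
storage unit 3: place 4 ft³, 12 ft³ left
storage unit 4: place 35 ft³, 15 ft³ left
storage unit 4: place 14 ft³, 1 ft³ left
storage unit 5: place 28 ft³, 22 ft³ left
storage unit 6: place 33 ft³, 17 ft³ left
storage unit 7: place 35 ft³, 15 ft³ left
storage unit 8: place 29 ft³, 21 ft³ left
storage unit 9: place 33 ft³, 17 ft³ left

9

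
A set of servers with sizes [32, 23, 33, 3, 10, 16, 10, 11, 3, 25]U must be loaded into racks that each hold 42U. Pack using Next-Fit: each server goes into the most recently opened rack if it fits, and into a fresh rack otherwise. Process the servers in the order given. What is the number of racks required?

5

Put 32U in rack 1; 10U remain.
Put 23U in rack 2; 19U remain.
Put 33U in rack 3; 9U remain.
Put 3U in rack 3; 6U remain.
Put 10U in rack 4; 32U remain.
Put 16U in rack 4; 16U remain.
Put 10U in rack 4; 6U remain.
Put 11U in rack 5; 31U remain.
Put 3U in rack 5; 28U remain.
Put 25U in rack 5; 3U remain.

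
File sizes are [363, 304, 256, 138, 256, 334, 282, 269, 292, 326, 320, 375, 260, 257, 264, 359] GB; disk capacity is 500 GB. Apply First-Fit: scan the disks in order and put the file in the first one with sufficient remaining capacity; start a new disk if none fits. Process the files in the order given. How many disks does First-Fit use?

15

disk 1: place 363 GB, 137 GB left
disk 2: place 304 GB, 196 GB left
disk 3: place 256 GB, 244 GB left
disk 2: place 138 GB, 58 GB left
disk 4: place 256 GB, 244 GB left
disk 5: place 334 GB, 166 GB left
disk 6: place 282 GB, 218 GB left
disk 7: place 269 GB, 231 GB left
disk 8: place 292 GB, 208 GB left
disk 9: place 326 GB, 174 GB left
disk 10: place 320 GB, 180 GB left
disk 11: place 375 GB, 125 GB left
disk 12: place 260 GB, 240 GB left
disk 13: place 257 GB, 243 GB left
disk 14: place 264 GB, 236 GB left
disk 15: place 359 GB, 141 GB left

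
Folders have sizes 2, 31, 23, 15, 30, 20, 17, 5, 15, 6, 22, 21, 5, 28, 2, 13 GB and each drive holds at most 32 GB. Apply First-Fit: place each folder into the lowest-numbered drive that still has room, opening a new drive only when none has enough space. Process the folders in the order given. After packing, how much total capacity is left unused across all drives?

33

Put 2 GB in drive 1; 30 GB remain.
Put 31 GB in drive 2; 1 GB remain.
Put 23 GB in drive 1; 7 GB remain.
Put 15 GB in drive 3; 17 GB remain.
Put 30 GB in drive 4; 2 GB remain.
Put 20 GB in drive 5; 12 GB remain.
Put 17 GB in drive 3; 0 GB remain.
Put 5 GB in drive 1; 2 GB remain.
Put 15 GB in drive 6; 17 GB remain.
Put 6 GB in drive 5; 6 GB remain.
Put 22 GB in drive 7; 10 GB remain.
Put 21 GB in drive 8; 11 GB remain.
Put 5 GB in drive 5; 1 GB remain.
Put 28 GB in drive 9; 4 GB remain.
Put 2 GB in drive 1; 0 GB remain.
Put 13 GB in drive 6; 4 GB remain.
9 drives × 32 GB = 288 GB; used 255 GB; unused 33 GB.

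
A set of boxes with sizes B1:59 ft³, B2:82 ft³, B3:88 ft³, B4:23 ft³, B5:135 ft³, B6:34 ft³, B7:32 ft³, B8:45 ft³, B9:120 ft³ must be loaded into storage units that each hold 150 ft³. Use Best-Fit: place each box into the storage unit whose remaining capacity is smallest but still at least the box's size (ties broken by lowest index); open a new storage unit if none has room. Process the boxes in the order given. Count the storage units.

5

storage unit 1: place B1 (59 ft³), 91 ft³ left
storage unit 1: place B2 (82 ft³), 9 ft³ left
storage unit 2: place B3 (88 ft³), 62 ft³ left
storage unit 2: place B4 (23 ft³), 39 ft³ left
storage unit 3: place B5 (135 ft³), 15 ft³ left
storage unit 2: place B6 (34 ft³), 5 ft³ left
storage unit 4: place B7 (32 ft³), 118 ft³ left
storage unit 4: place B8 (45 ft³), 73 ft³ left
storage unit 5: place B9 (120 ft³), 30 ft³ left
Final storage units: [59,82] [88,23,34] [135] [32,45] [120].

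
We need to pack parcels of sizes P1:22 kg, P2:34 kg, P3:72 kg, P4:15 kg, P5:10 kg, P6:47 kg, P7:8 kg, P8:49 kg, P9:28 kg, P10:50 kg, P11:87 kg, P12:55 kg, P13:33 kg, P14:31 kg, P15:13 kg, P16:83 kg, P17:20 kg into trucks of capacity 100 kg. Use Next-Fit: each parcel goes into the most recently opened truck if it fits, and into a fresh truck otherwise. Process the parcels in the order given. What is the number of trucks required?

P1 (22 kg) → truck 1 (remaining 78 kg)
P2 (34 kg) → truck 1 (remaining 44 kg)
P3 (72 kg) → truck 2 (remaining 28 kg)
P4 (15 kg) → truck 2 (remaining 13 kg)
P5 (10 kg) → truck 2 (remaining 3 kg)
P6 (47 kg) → truck 3 (remaining 53 kg)
P7 (8 kg) → truck 3 (remaining 45 kg)
P8 (49 kg) → truck 4 (remaining 51 kg)
P9 (28 kg) → truck 4 (remaining 23 kg)
P10 (50 kg) → truck 5 (remaining 50 kg)
P11 (87 kg) → truck 6 (remaining 13 kg)
P12 (55 kg) → truck 7 (remaining 45 kg)
P13 (33 kg) → truck 7 (remaining 12 kg)
P14 (31 kg) → truck 8 (remaining 69 kg)
P15 (13 kg) → truck 8 (remaining 56 kg)
P16 (83 kg) → truck 9 (remaining 17 kg)
P17 (20 kg) → truck 10 (remaining 80 kg)
Final trucks: [22,34] [72,15,10] [47,8] [49,28] [50] [87] [55,33] [31,13] [83] [20].

10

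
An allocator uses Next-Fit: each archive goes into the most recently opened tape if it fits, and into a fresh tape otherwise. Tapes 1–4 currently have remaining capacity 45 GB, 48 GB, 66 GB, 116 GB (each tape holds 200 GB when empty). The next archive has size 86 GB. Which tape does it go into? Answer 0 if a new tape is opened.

Next-Fit only looks at tape 4, which has 116 GB free.
86 GB fits there.

4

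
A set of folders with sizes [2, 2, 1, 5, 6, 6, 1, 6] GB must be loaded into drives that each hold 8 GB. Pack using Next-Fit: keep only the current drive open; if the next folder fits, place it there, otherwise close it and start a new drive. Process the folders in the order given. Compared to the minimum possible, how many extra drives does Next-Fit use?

1

Next-Fit: [2,2,1] [5] [6] [6,1] [6] → 5 drives.
Total size 29 GB; any packing needs at least ⌈29/8⌉ = 4 drives.
An optimal packing achieves that bound: [6,2] [6,2] [6,1,1] [5] → 4 drives.
Excess: 5 − 4 = 1.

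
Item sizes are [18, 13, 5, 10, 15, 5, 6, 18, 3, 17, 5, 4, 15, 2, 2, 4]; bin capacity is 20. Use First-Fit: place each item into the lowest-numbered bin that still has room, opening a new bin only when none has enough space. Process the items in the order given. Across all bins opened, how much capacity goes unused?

18

Put 18 in bin 1; 2 remain.
Put 13 in bin 2; 7 remain.
Put 5 in bin 2; 2 remain.
Put 10 in bin 3; 10 remain.
Put 15 in bin 4; 5 remain.
Put 5 in bin 3; 5 remain.
Put 6 in bin 5; 14 remain.
Put 18 in bin 6; 2 remain.
Put 3 in bin 3; 2 remain.
Put 17 in bin 7; 3 remain.
Put 5 in bin 4; 0 remain.
Put 4 in bin 5; 10 remain.
Put 15 in bin 8; 5 remain.
Put 2 in bin 1; 0 remain.
Put 2 in bin 2; 0 remain.
Put 4 in bin 5; 6 remain.
8 bins × 20 = 160; used 142; unused 18.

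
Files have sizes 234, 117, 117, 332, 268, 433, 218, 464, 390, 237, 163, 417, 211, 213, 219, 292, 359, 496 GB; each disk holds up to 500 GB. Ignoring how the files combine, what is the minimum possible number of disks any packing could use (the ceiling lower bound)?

11

Total size = 234 + 117 + 117 + 332 + 268 + 433 + 218 + 464 + 390 + 237 + 163 + 417 + 211 + 213 + 219 + 292 + 359 + 496 = 5180 GB.
⌈5180 / 500⌉ = 11.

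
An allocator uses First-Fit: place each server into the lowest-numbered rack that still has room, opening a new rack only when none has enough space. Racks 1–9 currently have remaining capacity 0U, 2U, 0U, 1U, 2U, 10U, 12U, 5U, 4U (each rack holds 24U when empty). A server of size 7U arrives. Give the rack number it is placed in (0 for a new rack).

6

Racks with room: rack 6 (10U), rack 7 (12U).
The first with room is rack 6.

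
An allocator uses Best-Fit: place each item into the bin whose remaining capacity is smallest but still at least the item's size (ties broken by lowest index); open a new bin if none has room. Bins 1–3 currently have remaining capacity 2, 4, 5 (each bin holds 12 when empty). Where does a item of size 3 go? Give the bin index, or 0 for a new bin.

Bins with room: bin 2 (4), bin 3 (5).
Tightest fit is bin 2 with 4 free.

2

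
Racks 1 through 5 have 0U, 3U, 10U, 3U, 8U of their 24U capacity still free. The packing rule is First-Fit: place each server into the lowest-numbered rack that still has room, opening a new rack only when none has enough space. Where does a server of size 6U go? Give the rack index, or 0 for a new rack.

Racks with room: rack 3 (10U), rack 5 (8U).
The first with room is rack 3.

3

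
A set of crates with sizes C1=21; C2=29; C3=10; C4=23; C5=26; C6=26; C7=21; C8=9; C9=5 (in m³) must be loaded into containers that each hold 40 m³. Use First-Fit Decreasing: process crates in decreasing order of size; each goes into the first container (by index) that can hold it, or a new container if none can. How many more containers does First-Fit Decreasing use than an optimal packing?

0

First-Fit Decreasing: [29,10] [26,9,5] [26] [23] [21] [21] → 6 containers.
6 crates exceed 20 m³ (half the capacity), and no two of those can share a container, so at least 6 containers are needed.
So 6 is already optimal.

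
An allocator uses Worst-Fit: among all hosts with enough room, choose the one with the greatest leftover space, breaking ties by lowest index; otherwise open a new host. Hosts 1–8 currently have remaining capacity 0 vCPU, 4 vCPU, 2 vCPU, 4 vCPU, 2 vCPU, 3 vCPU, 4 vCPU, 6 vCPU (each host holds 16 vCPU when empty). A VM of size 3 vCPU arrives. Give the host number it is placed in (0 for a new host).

8

Hosts with room: host 2 (4 vCPU), host 4 (4 vCPU), host 6 (3 vCPU), host 7 (4 vCPU), host 8 (6 vCPU).
Most room is host 8 with 6 vCPU free.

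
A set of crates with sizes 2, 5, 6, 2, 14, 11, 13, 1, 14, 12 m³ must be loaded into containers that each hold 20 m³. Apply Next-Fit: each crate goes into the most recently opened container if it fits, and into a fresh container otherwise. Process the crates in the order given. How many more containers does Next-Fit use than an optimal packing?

1

Next-Fit: [2,5,6,2] [14] [11] [13,1] [14] [12] → 6 containers.
5 crates exceed 10 m³ (half the capacity), and no two of those can share a container, so at least 5 containers are needed.
An optimal packing achieves that bound: [14,6] [14,5,1] [13,2,2] [12] [11] → 5 containers.
Excess: 6 − 5 = 1.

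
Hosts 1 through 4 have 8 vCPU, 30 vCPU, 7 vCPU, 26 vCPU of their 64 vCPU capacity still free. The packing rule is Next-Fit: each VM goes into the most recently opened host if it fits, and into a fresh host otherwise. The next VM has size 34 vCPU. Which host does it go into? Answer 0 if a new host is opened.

Next-Fit only looks at host 4, which has 26 vCPU free.
34 vCPU does not fit, so a new host is opened.

0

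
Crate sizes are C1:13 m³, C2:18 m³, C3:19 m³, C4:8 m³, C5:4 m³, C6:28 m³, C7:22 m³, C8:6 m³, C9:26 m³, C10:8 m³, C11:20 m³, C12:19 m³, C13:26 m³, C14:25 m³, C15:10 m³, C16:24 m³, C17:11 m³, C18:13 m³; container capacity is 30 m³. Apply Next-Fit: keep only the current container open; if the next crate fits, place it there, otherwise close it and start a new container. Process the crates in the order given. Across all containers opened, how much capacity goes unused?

container 1: place C1 (13 m³), 17 m³ left
container 2: place C2 (18 m³), 12 m³ left
container 3: place C3 (19 m³), 11 m³ left
container 3: place C4 (8 m³), 3 m³ left
container 4: place C5 (4 m³), 26 m³ left
container 5: place C6 (28 m³), 2 m³ left
container 6: place C7 (22 m³), 8 m³ left
container 6: place C8 (6 m³), 2 m³ left
container 7: place C9 (26 m³), 4 m³ left
container 8: place C10 (8 m³), 22 m³ left
container 8: place C11 (20 m³), 2 m³ left
container 9: place C12 (19 m³), 11 m³ left
container 10: place C13 (26 m³), 4 m³ left
container 11: place C14 (25 m³), 5 m³ left
container 12: place C15 (10 m³), 20 m³ left
container 13: place C16 (24 m³), 6 m³ left
container 14: place C17 (11 m³), 19 m³ left
container 14: place C18 (13 m³), 6 m³ left
14 containers × 30 m³ = 420 m³; used 300 m³; unused 120 m³.

120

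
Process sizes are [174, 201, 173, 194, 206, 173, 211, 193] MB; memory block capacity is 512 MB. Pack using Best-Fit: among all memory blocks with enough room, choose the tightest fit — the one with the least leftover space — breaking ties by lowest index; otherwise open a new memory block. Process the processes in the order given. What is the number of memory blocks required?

memory block 1: place 174 MB, 338 MB left
memory block 1: place 201 MB, 137 MB left
memory block 2: place 173 MB, 339 MB left
memory block 2: place 194 MB, 145 MB left
memory block 3: place 206 MB, 306 MB left
memory block 3: place 173 MB, 133 MB left
memory block 4: place 211 MB, 301 MB left
memory block 4: place 193 MB, 108 MB left
Final memory blocks: [174,201] [173,194] [206,173] [211,193].

4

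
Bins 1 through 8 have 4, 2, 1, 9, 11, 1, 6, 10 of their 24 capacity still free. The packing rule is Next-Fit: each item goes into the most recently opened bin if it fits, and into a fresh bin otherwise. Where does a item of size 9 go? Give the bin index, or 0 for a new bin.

Next-Fit only looks at bin 8, which has 10 free.
9 fits there.

8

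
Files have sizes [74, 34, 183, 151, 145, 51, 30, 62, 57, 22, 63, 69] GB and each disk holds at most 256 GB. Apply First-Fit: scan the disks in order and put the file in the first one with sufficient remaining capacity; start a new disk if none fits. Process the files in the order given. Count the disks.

74 GB → disk 1 (remaining 182 GB)
34 GB → disk 1 (remaining 148 GB)
183 GB → disk 2 (remaining 73 GB)
151 GB → disk 3 (remaining 105 GB)
145 GB → disk 1 (remaining 3 GB)
51 GB → disk 2 (remaining 22 GB)
30 GB → disk 3 (remaining 75 GB)
62 GB → disk 3 (remaining 13 GB)
57 GB → disk 4 (remaining 199 GB)
22 GB → disk 2 (remaining 0 GB)
63 GB → disk 4 (remaining 136 GB)
69 GB → disk 4 (remaining 67 GB)

4 disks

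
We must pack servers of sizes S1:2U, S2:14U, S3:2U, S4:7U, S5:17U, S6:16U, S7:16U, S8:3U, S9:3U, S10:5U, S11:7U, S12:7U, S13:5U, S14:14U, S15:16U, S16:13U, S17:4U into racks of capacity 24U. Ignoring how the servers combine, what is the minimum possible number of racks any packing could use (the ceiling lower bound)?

7

Total size = 2 + 14 + 2 + 7 + 17 + 16 + 16 + 3 + 3 + 5 + 7 + 7 + 5 + 14 + 16 + 13 + 4 = 151U.
⌈151 / 24⌉ = 7.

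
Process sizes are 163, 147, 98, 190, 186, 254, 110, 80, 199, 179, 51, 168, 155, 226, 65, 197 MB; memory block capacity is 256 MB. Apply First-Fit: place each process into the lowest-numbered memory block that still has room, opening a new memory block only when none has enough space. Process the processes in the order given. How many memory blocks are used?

Put 163 MB in memory block 1; 93 MB remain.
Put 147 MB in memory block 2; 109 MB remain.
Put 98 MB in memory block 2; 11 MB remain.
Put 190 MB in memory block 3; 66 MB remain.
Put 186 MB in memory block 4; 70 MB remain.
Put 254 MB in memory block 5; 2 MB remain.
Put 110 MB in memory block 6; 146 MB remain.
Put 80 MB in memory block 1; 13 MB remain.
Put 199 MB in memory block 7; 57 MB remain.
Put 179 MB in memory block 8; 77 MB remain.
Put 51 MB in memory block 3; 15 MB remain.
Put 168 MB in memory block 9; 88 MB remain.
Put 155 MB in memory block 10; 101 MB remain.
Put 226 MB in memory block 11; 30 MB remain.
Put 65 MB in memory block 4; 5 MB remain.
Put 197 MB in memory block 12; 59 MB remain.

12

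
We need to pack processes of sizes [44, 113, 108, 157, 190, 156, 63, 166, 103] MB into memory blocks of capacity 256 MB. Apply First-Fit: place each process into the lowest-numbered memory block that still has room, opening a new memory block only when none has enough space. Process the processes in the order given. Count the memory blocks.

Put 44 MB in memory block 1; 212 MB remain.
Put 113 MB in memory block 1; 99 MB remain.
Put 108 MB in memory block 2; 148 MB remain.
Put 157 MB in memory block 3; 99 MB remain.
Put 190 MB in memory block 4; 66 MB remain.
Put 156 MB in memory block 5; 100 MB remain.
Put 63 MB in memory block 1; 36 MB remain.
Put 166 MB in memory block 6; 90 MB remain.
Put 103 MB in memory block 2; 45 MB remain.
Final memory blocks: [44,113,63] [108,103] [157] [190] [156] [166].

6 memory blocks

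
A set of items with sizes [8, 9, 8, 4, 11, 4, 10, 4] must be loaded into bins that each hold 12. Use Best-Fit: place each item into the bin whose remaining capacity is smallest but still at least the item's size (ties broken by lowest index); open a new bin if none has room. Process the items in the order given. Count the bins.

6

bin 1: place 8, 4 left
bin 2: place 9, 3 left
bin 3: place 8, 4 left
bin 1: place 4, 0 left
bin 4: place 11, 1 left
bin 3: place 4, 0 left
bin 5: place 10, 2 left
bin 6: place 4, 8 left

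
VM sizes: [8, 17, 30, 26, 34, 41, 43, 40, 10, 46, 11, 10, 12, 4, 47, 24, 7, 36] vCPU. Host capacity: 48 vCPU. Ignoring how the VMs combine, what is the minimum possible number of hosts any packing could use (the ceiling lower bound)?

10 hosts

Total size = 8 + 17 + 30 + 26 + 34 + 41 + 43 + 40 + 10 + 46 + 11 + 10 + 12 + 4 + 47 + 24 + 7 + 36 = 446 vCPU.
⌈446 / 48⌉ = 10.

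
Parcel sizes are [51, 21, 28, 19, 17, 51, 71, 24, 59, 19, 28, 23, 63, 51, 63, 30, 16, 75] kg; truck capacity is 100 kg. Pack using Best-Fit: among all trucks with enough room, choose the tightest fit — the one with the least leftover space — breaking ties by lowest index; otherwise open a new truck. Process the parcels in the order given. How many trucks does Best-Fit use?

truck 1: place 51 kg, 49 kg left
truck 1: place 21 kg, 28 kg left
truck 1: place 28 kg, 0 kg left
truck 2: place 19 kg, 81 kg left
truck 2: place 17 kg, 64 kg left
truck 2: place 51 kg, 13 kg left
truck 3: place 71 kg, 29 kg left
truck 3: place 24 kg, 5 kg left
truck 4: place 59 kg, 41 kg left
truck 4: place 19 kg, 22 kg left
truck 5: place 28 kg, 72 kg left
truck 5: place 23 kg, 49 kg left
truck 6: place 63 kg, 37 kg left
truck 7: place 51 kg, 49 kg left
truck 8: place 63 kg, 37 kg left
truck 6: place 30 kg, 7 kg left
truck 4: place 16 kg, 6 kg left
truck 9: place 75 kg, 25 kg left

9 trucks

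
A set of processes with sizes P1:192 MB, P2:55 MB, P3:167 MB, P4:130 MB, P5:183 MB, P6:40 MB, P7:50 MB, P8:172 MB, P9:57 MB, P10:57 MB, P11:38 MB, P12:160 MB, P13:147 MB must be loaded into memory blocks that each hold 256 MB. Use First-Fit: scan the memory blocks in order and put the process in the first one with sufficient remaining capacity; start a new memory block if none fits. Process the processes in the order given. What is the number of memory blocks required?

7 memory blocks

Put P1 (192 MB) in memory block 1; 64 MB remain.
Put P2 (55 MB) in memory block 1; 9 MB remain.
Put P3 (167 MB) in memory block 2; 89 MB remain.
Put P4 (130 MB) in memory block 3; 126 MB remain.
Put P5 (183 MB) in memory block 4; 73 MB remain.
Put P6 (40 MB) in memory block 2; 49 MB remain.
Put P7 (50 MB) in memory block 3; 76 MB remain.
Put P8 (172 MB) in memory block 5; 84 MB remain.
Put P9 (57 MB) in memory block 3; 19 MB remain.
Put P10 (57 MB) in memory block 4; 16 MB remain.
Put P11 (38 MB) in memory block 2; 11 MB remain.
Put P12 (160 MB) in memory block 6; 96 MB remain.
Put P13 (147 MB) in memory block 7; 109 MB remain.
Final memory blocks: [192,55] [167,40,38] [130,50,57] [183,57] [172] [160] [147].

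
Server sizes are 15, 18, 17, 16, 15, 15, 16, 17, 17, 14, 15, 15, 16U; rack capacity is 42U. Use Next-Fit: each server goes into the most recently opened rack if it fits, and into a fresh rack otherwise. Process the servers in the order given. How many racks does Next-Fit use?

rack 1: place 15U, 27U left
rack 1: place 18U, 9U left
rack 2: place 17U, 25U left
rack 2: place 16U, 9U left
rack 3: place 15U, 27U left
rack 3: place 15U, 12U left
rack 4: place 16U, 26U left
rack 4: place 17U, 9U left
rack 5: place 17U, 25U left
rack 5: place 14U, 11U left
rack 6: place 15U, 27U left
rack 6: place 15U, 12U left
rack 7: place 16U, 26U left
Final racks: [15,18] [17,16] [15,15] [16,17] [17,14] [15,15] [16].

7 racks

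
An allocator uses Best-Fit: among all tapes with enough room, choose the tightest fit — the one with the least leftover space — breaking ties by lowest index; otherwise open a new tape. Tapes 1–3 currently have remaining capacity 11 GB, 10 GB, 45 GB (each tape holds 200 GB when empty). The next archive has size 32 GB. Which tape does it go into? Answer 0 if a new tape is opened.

Tapes with room: tape 3 (45 GB).
Tightest fit is tape 3 with 45 GB free.

3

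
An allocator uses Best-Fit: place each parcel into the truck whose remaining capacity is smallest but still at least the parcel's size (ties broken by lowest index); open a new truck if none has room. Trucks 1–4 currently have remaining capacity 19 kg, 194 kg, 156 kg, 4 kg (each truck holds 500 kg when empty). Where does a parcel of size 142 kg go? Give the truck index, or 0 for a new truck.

Trucks with room: truck 2 (194 kg), truck 3 (156 kg).
Tightest fit is truck 3 with 156 kg free.

3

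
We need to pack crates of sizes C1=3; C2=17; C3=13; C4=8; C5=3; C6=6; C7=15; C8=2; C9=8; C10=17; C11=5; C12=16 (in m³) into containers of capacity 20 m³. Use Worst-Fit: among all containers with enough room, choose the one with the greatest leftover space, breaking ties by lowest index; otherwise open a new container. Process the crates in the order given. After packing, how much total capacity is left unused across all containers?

27

C1 (3 m³) → container 1 (remaining 17 m³)
C2 (17 m³) → container 1 (remaining 0 m³)
C3 (13 m³) → container 2 (remaining 7 m³)
C4 (8 m³) → container 3 (remaining 12 m³)
C5 (3 m³) → container 3 (remaining 9 m³)
C6 (6 m³) → container 3 (remaining 3 m³)
C7 (15 m³) → container 4 (remaining 5 m³)
C8 (2 m³) → container 2 (remaining 5 m³)
C9 (8 m³) → container 5 (remaining 12 m³)
C10 (17 m³) → container 6 (remaining 3 m³)
C11 (5 m³) → container 5 (remaining 7 m³)
C12 (16 m³) → container 7 (remaining 4 m³)
7 containers × 20 m³ = 140 m³; used 113 m³; unused 27 m³.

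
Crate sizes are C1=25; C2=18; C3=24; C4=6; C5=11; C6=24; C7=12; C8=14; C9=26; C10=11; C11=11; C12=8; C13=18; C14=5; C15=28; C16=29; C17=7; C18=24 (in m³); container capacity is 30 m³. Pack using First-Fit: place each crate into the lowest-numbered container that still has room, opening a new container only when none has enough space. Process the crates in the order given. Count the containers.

12

C1 (25 m³) → container 1 (remaining 5 m³)
C2 (18 m³) → container 2 (remaining 12 m³)
C3 (24 m³) → container 3 (remaining 6 m³)
C4 (6 m³) → container 2 (remaining 6 m³)
C5 (11 m³) → container 4 (remaining 19 m³)
C6 (24 m³) → container 5 (remaining 6 m³)
C7 (12 m³) → container 4 (remaining 7 m³)
C8 (14 m³) → container 6 (remaining 16 m³)
C9 (26 m³) → container 7 (remaining 4 m³)
C10 (11 m³) → container 6 (remaining 5 m³)
C11 (11 m³) → container 8 (remaining 19 m³)
C12 (8 m³) → container 8 (remaining 11 m³)
C13 (18 m³) → container 9 (remaining 12 m³)
C14 (5 m³) → container 1 (remaining 0 m³)
C15 (28 m³) → container 10 (remaining 2 m³)
C16 (29 m³) → container 11 (remaining 1 m³)
C17 (7 m³) → container 4 (remaining 0 m³)
C18 (24 m³) → container 12 (remaining 6 m³)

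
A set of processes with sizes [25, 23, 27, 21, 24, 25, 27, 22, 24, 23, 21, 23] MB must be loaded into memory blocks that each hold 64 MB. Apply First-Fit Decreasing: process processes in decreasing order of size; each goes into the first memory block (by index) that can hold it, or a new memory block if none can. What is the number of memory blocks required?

6

Sorted descending: 27, 27, 25, 25, 24, 24, 23, 23, 23, 22, 21, 21.
27 MB → memory block 1 (remaining 37 MB)
27 MB → memory block 1 (remaining 10 MB)
25 MB → memory block 2 (remaining 39 MB)
25 MB → memory block 2 (remaining 14 MB)
24 MB → memory block 3 (remaining 40 MB)
24 MB → memory block 3 (remaining 16 MB)
23 MB → memory block 4 (remaining 41 MB)
23 MB → memory block 4 (remaining 18 MB)
23 MB → memory block 5 (remaining 41 MB)
22 MB → memory block 5 (remaining 19 MB)
21 MB → memory block 6 (remaining 43 MB)
21 MB → memory block 6 (remaining 22 MB)
Final memory blocks: [27,27] [25,25] [24,24] [23,23] [23,22] [21,21].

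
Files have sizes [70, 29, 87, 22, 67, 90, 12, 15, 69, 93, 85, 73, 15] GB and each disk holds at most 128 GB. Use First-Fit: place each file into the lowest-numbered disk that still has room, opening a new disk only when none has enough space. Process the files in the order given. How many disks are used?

70 GB → disk 1 (remaining 58 GB)
29 GB → disk 1 (remaining 29 GB)
87 GB → disk 2 (remaining 41 GB)
22 GB → disk 1 (remaining 7 GB)
67 GB → disk 3 (remaining 61 GB)
90 GB → disk 4 (remaining 38 GB)
12 GB → disk 2 (remaining 29 GB)
15 GB → disk 2 (remaining 14 GB)
69 GB → disk 5 (remaining 59 GB)
93 GB → disk 6 (remaining 35 GB)
85 GB → disk 7 (remaining 43 GB)
73 GB → disk 8 (remaining 55 GB)
15 GB → disk 3 (remaining 46 GB)
Final disks: [70,29,22] [87,12,15] [67,15] [90] [69] [93] [85] [73].

8 disks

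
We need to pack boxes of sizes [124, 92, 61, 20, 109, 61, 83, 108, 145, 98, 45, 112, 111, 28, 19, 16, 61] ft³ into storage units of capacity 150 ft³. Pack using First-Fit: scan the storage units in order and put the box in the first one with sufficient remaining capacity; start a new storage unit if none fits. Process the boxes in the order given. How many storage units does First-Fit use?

124 ft³ → storage unit 1 (remaining 26 ft³)
92 ft³ → storage unit 2 (remaining 58 ft³)
61 ft³ → storage unit 3 (remaining 89 ft³)
20 ft³ → storage unit 1 (remaining 6 ft³)
109 ft³ → storage unit 4 (remaining 41 ft³)
61 ft³ → storage unit 3 (remaining 28 ft³)
83 ft³ → storage unit 5 (remaining 67 ft³)
108 ft³ → storage unit 6 (remaining 42 ft³)
145 ft³ → storage unit 7 (remaining 5 ft³)
98 ft³ → storage unit 8 (remaining 52 ft³)
45 ft³ → storage unit 2 (remaining 13 ft³)
112 ft³ → storage unit 9 (remaining 38 ft³)
111 ft³ → storage unit 10 (remaining 39 ft³)
28 ft³ → storage unit 3 (remaining 0 ft³)
19 ft³ → storage unit 4 (remaining 22 ft³)
16 ft³ → storage unit 4 (remaining 6 ft³)
61 ft³ → storage unit 5 (remaining 6 ft³)

10 storage units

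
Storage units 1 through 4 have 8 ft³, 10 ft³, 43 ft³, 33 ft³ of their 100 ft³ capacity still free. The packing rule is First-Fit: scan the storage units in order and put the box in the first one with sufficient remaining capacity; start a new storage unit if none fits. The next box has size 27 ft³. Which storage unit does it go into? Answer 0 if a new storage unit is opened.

Storage units with room: storage unit 3 (43 ft³), storage unit 4 (33 ft³).
The first with room is storage unit 3.

3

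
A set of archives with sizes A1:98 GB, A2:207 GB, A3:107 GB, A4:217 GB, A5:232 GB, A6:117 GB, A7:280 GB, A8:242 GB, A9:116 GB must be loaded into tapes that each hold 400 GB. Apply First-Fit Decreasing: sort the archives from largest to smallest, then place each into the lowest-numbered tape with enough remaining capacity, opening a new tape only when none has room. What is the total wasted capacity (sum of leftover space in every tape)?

Sorted descending: 280, 242, 232, 217, 207, 117, 116, 107, 98.
Put 280 GB in tape 1; 120 GB remain.
Put 242 GB in tape 2; 158 GB remain.
Put 232 GB in tape 3; 168 GB remain.
Put 217 GB in tape 4; 183 GB remain.
Put 207 GB in tape 5; 193 GB remain.
Put 117 GB in tape 1; 3 GB remain.
Put 116 GB in tape 2; 42 GB remain.
Put 107 GB in tape 3; 61 GB remain.
Put 98 GB in tape 4; 85 GB remain.
5 tapes × 400 GB = 2000 GB; used 1616 GB; unused 384 GB.

384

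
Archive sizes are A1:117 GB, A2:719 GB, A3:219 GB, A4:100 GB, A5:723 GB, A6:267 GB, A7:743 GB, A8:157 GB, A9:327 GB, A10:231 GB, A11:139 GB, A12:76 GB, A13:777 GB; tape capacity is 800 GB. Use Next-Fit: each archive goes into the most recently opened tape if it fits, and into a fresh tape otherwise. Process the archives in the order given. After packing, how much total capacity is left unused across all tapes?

2605

Put A1 (117 GB) in tape 1; 683 GB remain.
Put A2 (719 GB) in tape 2; 81 GB remain.
Put A3 (219 GB) in tape 3; 581 GB remain.
Put A4 (100 GB) in tape 3; 481 GB remain.
Put A5 (723 GB) in tape 4; 77 GB remain.
Put A6 (267 GB) in tape 5; 533 GB remain.
Put A7 (743 GB) in tape 6; 57 GB remain.
Put A8 (157 GB) in tape 7; 643 GB remain.
Put A9 (327 GB) in tape 7; 316 GB remain.
Put A10 (231 GB) in tape 7; 85 GB remain.
Put A11 (139 GB) in tape 8; 661 GB remain.
Put A12 (76 GB) in tape 8; 585 GB remain.
Put A13 (777 GB) in tape 9; 23 GB remain.
9 tapes × 800 GB = 7200 GB; used 4595 GB; unused 2605 GB.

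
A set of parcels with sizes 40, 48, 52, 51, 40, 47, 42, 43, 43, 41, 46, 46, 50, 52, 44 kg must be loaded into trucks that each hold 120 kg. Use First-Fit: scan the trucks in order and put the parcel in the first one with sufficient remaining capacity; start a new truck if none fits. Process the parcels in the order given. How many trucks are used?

Put 40 kg in truck 1; 80 kg remain.
Put 48 kg in truck 1; 32 kg remain.
Put 52 kg in truck 2; 68 kg remain.
Put 51 kg in truck 2; 17 kg remain.
Put 40 kg in truck 3; 80 kg remain.
Put 47 kg in truck 3; 33 kg remain.
Put 42 kg in truck 4; 78 kg remain.
Put 43 kg in truck 4; 35 kg remain.
Put 43 kg in truck 5; 77 kg remain.
Put 41 kg in truck 5; 36 kg remain.
Put 46 kg in truck 6; 74 kg remain.
Put 46 kg in truck 6; 28 kg remain.
Put 50 kg in truck 7; 70 kg remain.
Put 52 kg in truck 7; 18 kg remain.
Put 44 kg in truck 8; 76 kg remain.

8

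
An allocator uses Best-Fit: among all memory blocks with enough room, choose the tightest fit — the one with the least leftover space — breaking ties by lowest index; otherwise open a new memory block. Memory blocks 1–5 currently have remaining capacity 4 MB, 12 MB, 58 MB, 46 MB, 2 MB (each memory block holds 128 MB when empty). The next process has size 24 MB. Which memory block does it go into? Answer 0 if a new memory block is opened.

Memory blocks with room: memory block 3 (58 MB), memory block 4 (46 MB).
Tightest fit is memory block 4 with 46 MB free.

4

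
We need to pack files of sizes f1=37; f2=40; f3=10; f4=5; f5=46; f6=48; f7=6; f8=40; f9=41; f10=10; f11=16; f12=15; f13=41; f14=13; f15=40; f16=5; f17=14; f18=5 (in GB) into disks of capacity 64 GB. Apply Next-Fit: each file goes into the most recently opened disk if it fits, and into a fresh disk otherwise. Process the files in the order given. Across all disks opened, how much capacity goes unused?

f1 (37 GB) → disk 1 (remaining 27 GB)
f2 (40 GB) → disk 2 (remaining 24 GB)
f3 (10 GB) → disk 2 (remaining 14 GB)
f4 (5 GB) → disk 2 (remaining 9 GB)
f5 (46 GB) → disk 3 (remaining 18 GB)
f6 (48 GB) → disk 4 (remaining 16 GB)
f7 (6 GB) → disk 4 (remaining 10 GB)
f8 (40 GB) → disk 5 (remaining 24 GB)
f9 (41 GB) → disk 6 (remaining 23 GB)
f10 (10 GB) → disk 6 (remaining 13 GB)
f11 (16 GB) → disk 7 (remaining 48 GB)
f12 (15 GB) → disk 7 (remaining 33 GB)
f13 (41 GB) → disk 8 (remaining 23 GB)
f14 (13 GB) → disk 8 (remaining 10 GB)
f15 (40 GB) → disk 9 (remaining 24 GB)
f16 (5 GB) → disk 9 (remaining 19 GB)
f17 (14 GB) → disk 9 (remaining 5 GB)
f18 (5 GB) → disk 9 (remaining 0 GB)
9 disks × 64 GB = 576 GB; used 432 GB; unused 144 GB.

144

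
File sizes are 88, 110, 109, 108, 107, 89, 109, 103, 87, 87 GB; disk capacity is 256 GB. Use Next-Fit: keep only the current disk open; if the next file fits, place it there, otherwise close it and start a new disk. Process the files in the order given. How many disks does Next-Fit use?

disk 1: place 88 GB, 168 GB left
disk 1: place 110 GB, 58 GB left
disk 2: place 109 GB, 147 GB left
disk 2: place 108 GB, 39 GB left
disk 3: place 107 GB, 149 GB left
disk 3: place 89 GB, 60 GB left
disk 4: place 109 GB, 147 GB left
disk 4: place 103 GB, 44 GB left
disk 5: place 87 GB, 169 GB left
disk 5: place 87 GB, 82 GB left

5 disks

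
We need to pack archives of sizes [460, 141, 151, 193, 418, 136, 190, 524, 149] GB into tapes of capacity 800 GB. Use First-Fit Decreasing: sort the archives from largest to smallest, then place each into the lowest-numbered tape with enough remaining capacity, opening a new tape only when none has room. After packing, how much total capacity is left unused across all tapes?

Sorted descending: 524, 460, 418, 193, 190, 151, 149, 141, 136.
Put 524 GB in tape 1; 276 GB remain.
Put 460 GB in tape 2; 340 GB remain.
Put 418 GB in tape 3; 382 GB remain.
Put 193 GB in tape 1; 83 GB remain.
Put 190 GB in tape 2; 150 GB remain.
Put 151 GB in tape 3; 231 GB remain.
Put 149 GB in tape 2; 1 GB remain.
Put 141 GB in tape 3; 90 GB remain.
Put 136 GB in tape 4; 664 GB remain.
4 tapes × 800 GB = 3200 GB; used 2362 GB; unused 838 GB.

838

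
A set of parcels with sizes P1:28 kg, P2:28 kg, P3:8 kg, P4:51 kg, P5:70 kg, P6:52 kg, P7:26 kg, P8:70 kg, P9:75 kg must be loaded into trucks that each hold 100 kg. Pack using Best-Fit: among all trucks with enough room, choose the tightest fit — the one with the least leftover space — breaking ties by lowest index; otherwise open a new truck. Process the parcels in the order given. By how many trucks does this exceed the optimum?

1

Best-Fit: [28,28,8] [51] [70,26] [52] [70] [75] → 6 trucks.
Total size 408 kg; any packing needs at least ⌈408/100⌉ = 5 trucks.
An optimal packing achieves that bound: [75,8] [70,28] [70,28] [52,26] [51] → 5 trucks.
Excess: 6 − 5 = 1.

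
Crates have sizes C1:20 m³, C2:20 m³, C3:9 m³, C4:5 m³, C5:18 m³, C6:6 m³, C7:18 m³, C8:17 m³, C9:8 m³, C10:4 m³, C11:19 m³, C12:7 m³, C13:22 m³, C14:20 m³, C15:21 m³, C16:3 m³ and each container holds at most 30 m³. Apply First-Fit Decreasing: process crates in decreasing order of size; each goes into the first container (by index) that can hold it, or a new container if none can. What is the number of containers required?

Sorted descending: 22, 21, 20, 20, 20, 19, 18, 18, 17, 9, 8, 7, 6, 5, 4, 3.
Put 22 m³ in container 1; 8 m³ remain.
Put 21 m³ in container 2; 9 m³ remain.
Put 20 m³ in container 3; 10 m³ remain.
Put 20 m³ in container 4; 10 m³ remain.
Put 20 m³ in container 5; 10 m³ remain.
Put 19 m³ in container 6; 11 m³ remain.
Put 18 m³ in container 7; 12 m³ remain.
Put 18 m³ in container 8; 12 m³ remain.
Put 17 m³ in container 9; 13 m³ remain.
Put 9 m³ in container 2; 0 m³ remain.
Put 8 m³ in container 1; 0 m³ remain.
Put 7 m³ in container 3; 3 m³ remain.
Put 6 m³ in container 4; 4 m³ remain.
Put 5 m³ in container 5; 5 m³ remain.
Put 4 m³ in container 4; 0 m³ remain.
Put 3 m³ in container 3; 0 m³ remain.
Final containers: [22,8] [21,9] [20,7,3] [20,6,4] [20,5] [19] [18] [18] [17].

9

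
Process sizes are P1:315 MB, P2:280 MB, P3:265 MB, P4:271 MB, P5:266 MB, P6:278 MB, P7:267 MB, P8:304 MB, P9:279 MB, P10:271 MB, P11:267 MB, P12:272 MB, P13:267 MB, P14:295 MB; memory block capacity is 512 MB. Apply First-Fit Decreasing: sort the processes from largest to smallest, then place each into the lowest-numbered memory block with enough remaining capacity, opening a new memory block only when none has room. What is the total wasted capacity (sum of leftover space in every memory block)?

Sorted descending: 315, 304, 295, 280, 279, 278, 272, 271, 271, 267, 267, 267, 266, 265.
Put 315 MB in memory block 1; 197 MB remain.
Put 304 MB in memory block 2; 208 MB remain.
Put 295 MB in memory block 3; 217 MB remain.
Put 280 MB in memory block 4; 232 MB remain.
Put 279 MB in memory block 5; 233 MB remain.
Put 278 MB in memory block 6; 234 MB remain.
Put 272 MB in memory block 7; 240 MB remain.
Put 271 MB in memory block 8; 241 MB remain.
Put 271 MB in memory block 9; 241 MB remain.
Put 267 MB in memory block 10; 245 MB remain.
Put 267 MB in memory block 11; 245 MB remain.
Put 267 MB in memory block 12; 245 MB remain.
Put 266 MB in memory block 13; 246 MB remain.
Put 265 MB in memory block 14; 247 MB remain.
14 memory blocks × 512 MB = 7168 MB; used 3897 MB; unused 3271 MB.

3271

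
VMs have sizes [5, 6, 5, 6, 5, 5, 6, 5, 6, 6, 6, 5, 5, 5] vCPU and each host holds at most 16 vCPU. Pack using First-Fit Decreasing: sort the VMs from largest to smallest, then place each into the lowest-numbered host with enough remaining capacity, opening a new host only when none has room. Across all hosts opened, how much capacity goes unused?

20

Sorted descending: 6, 6, 6, 6, 6, 6, 5, 5, 5, 5, 5, 5, 5, 5.
host 1: place 6 vCPU, 10 vCPU left
host 1: place 6 vCPU, 4 vCPU left
host 2: place 6 vCPU, 10 vCPU left
host 2: place 6 vCPU, 4 vCPU left
host 3: place 6 vCPU, 10 vCPU left
host 3: place 6 vCPU, 4 vCPU left
host 4: place 5 vCPU, 11 vCPU left
host 4: place 5 vCPU, 6 vCPU left
host 4: place 5 vCPU, 1 vCPU left
host 5: place 5 vCPU, 11 vCPU left
host 5: place 5 vCPU, 6 vCPU left
host 5: place 5 vCPU, 1 vCPU left
host 6: place 5 vCPU, 11 vCPU left
host 6: place 5 vCPU, 6 vCPU left
6 hosts × 16 vCPU = 96 vCPU; used 76 vCPU; unused 20 vCPU.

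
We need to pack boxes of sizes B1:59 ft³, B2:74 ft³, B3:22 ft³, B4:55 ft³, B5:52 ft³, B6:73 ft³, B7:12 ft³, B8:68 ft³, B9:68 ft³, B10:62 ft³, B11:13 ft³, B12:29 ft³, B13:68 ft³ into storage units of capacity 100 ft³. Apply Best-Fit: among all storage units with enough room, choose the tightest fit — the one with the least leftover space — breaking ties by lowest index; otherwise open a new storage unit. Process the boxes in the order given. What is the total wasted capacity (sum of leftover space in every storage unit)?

storage unit 1: place B1 (59 ft³), 41 ft³ left
storage unit 2: place B2 (74 ft³), 26 ft³ left
storage unit 2: place B3 (22 ft³), 4 ft³ left
storage unit 3: place B4 (55 ft³), 45 ft³ left
storage unit 4: place B5 (52 ft³), 48 ft³ left
storage unit 5: place B6 (73 ft³), 27 ft³ left
storage unit 5: place B7 (12 ft³), 15 ft³ left
storage unit 6: place B8 (68 ft³), 32 ft³ left
storage unit 7: place B9 (68 ft³), 32 ft³ left
storage unit 8: place B10 (62 ft³), 38 ft³ left
storage unit 5: place B11 (13 ft³), 2 ft³ left
storage unit 6: place B12 (29 ft³), 3 ft³ left
storage unit 9: place B13 (68 ft³), 32 ft³ left
9 storage units × 100 ft³ = 900 ft³; used 655 ft³; unused 245 ft³.

245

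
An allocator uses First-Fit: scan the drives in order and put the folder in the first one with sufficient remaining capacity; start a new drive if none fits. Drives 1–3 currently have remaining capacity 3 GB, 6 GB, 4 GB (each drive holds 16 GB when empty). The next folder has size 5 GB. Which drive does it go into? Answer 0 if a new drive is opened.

Drives with room: drive 2 (6 GB).
The first with room is drive 2.

2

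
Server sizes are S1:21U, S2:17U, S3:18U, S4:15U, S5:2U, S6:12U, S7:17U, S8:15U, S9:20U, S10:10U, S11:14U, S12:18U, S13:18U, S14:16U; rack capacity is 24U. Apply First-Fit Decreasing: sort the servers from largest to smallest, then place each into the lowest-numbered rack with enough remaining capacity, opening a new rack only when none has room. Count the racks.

Sorted descending: 21, 20, 18, 18, 18, 17, 17, 16, 15, 15, 14, 12, 10, 2.
21U → rack 1 (remaining 3U)
20U → rack 2 (remaining 4U)
18U → rack 3 (remaining 6U)
18U → rack 4 (remaining 6U)
18U → rack 5 (remaining 6U)
17U → rack 6 (remaining 7U)
17U → rack 7 (remaining 7U)
16U → rack 8 (remaining 8U)
15U → rack 9 (remaining 9U)
15U → rack 10 (remaining 9U)
14U → rack 11 (remaining 10U)
12U → rack 12 (remaining 12U)
10U → rack 11 (remaining 0U)
2U → rack 1 (remaining 1U)

12 racks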